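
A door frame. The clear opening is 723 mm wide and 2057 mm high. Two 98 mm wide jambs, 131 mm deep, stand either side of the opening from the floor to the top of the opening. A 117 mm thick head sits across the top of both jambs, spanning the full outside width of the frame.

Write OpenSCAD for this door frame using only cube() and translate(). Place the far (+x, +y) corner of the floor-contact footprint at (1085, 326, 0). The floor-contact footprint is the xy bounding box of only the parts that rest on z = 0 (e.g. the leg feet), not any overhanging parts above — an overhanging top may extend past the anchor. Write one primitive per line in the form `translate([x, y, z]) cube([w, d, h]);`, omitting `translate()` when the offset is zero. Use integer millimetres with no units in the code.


translate([166, 195, 0]) cube([98, 131, 2057]);
translate([987, 195, 0]) cube([98, 131, 2057]);
translate([166, 195, 2057]) cube([919, 131, 117]);


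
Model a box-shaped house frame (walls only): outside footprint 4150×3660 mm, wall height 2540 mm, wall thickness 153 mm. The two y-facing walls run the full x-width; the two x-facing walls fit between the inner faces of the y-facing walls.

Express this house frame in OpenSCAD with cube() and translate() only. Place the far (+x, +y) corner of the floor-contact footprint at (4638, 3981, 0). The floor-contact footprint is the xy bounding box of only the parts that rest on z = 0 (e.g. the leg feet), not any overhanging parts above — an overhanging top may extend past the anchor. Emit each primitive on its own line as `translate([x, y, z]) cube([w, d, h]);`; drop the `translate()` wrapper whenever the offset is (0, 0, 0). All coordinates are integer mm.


translate([488, 321, 0]) cube([4150, 153, 2540]);
translate([488, 3828, 0]) cube([4150, 153, 2540]);
translate([488, 474, 0]) cube([153, 3354, 2540]);
translate([4485, 474, 0]) cube([153, 3354, 2540]);


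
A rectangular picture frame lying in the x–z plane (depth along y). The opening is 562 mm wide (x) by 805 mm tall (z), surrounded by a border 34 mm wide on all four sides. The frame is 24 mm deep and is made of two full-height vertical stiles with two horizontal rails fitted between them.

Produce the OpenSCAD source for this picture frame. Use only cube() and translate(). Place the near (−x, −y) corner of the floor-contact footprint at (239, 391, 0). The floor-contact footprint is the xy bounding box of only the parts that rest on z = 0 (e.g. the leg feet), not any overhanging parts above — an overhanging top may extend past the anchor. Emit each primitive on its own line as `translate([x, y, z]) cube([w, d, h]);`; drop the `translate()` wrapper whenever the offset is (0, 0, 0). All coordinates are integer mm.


translate([239, 391, 0]) cube([34, 24, 873]);
translate([835, 391, 0]) cube([34, 24, 873]);
translate([273, 391, 0]) cube([562, 24, 34]);
translate([273, 391, 839]) cube([562, 24, 34]);


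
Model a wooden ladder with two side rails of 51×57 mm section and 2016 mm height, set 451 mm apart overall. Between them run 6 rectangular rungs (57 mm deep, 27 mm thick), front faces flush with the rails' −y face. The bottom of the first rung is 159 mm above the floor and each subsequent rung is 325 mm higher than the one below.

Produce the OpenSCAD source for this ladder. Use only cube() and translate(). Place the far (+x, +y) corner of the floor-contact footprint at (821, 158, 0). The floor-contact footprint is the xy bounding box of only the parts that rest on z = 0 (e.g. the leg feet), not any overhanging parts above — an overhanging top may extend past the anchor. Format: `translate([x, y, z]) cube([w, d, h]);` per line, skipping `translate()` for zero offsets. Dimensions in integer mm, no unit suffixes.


// rung span = 451 - 2*51 = 349
// rung[k] z = 159 + k*325
translate([370, 101, 0]) cube([51, 57, 2016]);
translate([770, 101, 0]) cube([51, 57, 2016]);
translate([421, 101, 159]) cube([349, 57, 27]);
translate([421, 101, 484]) cube([349, 57, 27]);
translate([421, 101, 809]) cube([349, 57, 27]);
translate([421, 101, 1134]) cube([349, 57, 27]);
translate([421, 101, 1459]) cube([349, 57, 27]);
translate([421, 101, 1784]) cube([349, 57, 27]);


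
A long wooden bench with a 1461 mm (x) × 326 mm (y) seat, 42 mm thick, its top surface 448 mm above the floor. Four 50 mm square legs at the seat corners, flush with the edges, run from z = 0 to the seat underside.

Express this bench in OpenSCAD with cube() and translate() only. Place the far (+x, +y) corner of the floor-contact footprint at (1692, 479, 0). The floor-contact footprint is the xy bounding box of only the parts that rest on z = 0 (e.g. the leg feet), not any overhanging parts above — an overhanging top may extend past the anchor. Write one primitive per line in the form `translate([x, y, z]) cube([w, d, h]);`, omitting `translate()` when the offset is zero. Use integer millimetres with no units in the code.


// leg_h = 448 − 42 = 406
translate([231, 153, 406]) cube([1461, 326, 42]);
translate([231, 153, 0]) cube([50, 50, 406]);
translate([231, 429, 0]) cube([50, 50, 406]);
translate([1642, 153, 0]) cube([50, 50, 406]);
translate([1642, 429, 0]) cube([50, 50, 406]);


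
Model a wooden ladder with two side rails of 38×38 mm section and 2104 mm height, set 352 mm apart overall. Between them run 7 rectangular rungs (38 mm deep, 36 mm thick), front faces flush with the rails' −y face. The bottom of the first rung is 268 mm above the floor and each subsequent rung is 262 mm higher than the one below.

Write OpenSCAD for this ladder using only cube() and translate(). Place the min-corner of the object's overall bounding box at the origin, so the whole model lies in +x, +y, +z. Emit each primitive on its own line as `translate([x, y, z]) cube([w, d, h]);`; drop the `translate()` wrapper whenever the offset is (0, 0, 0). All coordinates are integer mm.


cube([38, 38, 2104]);
translate([314, 0, 0]) cube([38, 38, 2104]);
translate([38, 0, 268]) cube([276, 38, 36]);
translate([38, 0, 530]) cube([276, 38, 36]);
translate([38, 0, 792]) cube([276, 38, 36]);
translate([38, 0, 1054]) cube([276, 38, 36]);
translate([38, 0, 1316]) cube([276, 38, 36]);
translate([38, 0, 1578]) cube([276, 38, 36]);
translate([38, 0, 1840]) cube([276, 38, 36]);


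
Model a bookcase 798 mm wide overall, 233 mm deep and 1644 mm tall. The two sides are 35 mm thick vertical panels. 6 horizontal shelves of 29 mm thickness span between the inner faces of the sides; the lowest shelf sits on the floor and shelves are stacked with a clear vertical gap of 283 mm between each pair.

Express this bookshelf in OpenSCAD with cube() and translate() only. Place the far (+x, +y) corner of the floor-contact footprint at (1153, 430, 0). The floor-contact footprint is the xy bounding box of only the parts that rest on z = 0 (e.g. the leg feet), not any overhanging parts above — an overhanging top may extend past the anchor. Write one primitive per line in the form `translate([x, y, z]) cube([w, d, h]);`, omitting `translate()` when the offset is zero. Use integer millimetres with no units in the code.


translate([355, 197, 0]) cube([35, 233, 1644]);
translate([1118, 197, 0]) cube([35, 233, 1644]);
translate([390, 197, 0]) cube([728, 233, 29]);
translate([390, 197, 312]) cube([728, 233, 29]);
translate([390, 197, 624]) cube([728, 233, 29]);
translate([390, 197, 936]) cube([728, 233, 29]);
translate([390, 197, 1248]) cube([728, 233, 29]);
translate([390, 197, 1560]) cube([728, 233, 29]);


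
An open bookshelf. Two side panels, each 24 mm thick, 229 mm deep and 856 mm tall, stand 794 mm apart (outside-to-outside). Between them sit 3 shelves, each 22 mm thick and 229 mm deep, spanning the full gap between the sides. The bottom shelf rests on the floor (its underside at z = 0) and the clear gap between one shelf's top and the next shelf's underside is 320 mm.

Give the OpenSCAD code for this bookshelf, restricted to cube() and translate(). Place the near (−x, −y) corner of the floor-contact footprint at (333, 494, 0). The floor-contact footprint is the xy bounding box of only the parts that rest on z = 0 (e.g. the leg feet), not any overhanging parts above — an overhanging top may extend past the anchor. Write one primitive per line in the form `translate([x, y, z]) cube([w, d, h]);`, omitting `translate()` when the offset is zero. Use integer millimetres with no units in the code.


translate([333, 494, 0]) cube([24, 229, 856]);
translate([1103, 494, 0]) cube([24, 229, 856]);
translate([357, 494, 0]) cube([746, 229, 22]);
translate([357, 494, 342]) cube([746, 229, 22]);
translate([357, 494, 684]) cube([746, 229, 22]);


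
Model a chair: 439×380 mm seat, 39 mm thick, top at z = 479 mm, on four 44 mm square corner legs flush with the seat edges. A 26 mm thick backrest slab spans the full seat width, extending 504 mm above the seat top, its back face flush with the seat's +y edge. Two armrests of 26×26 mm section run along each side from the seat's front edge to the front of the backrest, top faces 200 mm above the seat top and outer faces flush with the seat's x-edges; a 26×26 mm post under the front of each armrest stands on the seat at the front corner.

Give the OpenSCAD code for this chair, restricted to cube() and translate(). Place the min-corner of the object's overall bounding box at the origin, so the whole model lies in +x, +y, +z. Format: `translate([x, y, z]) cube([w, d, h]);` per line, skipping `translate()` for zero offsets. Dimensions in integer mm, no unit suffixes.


translate([0, 0, 440]) cube([439, 380, 39]);
cube([44, 44, 440]);
translate([395, 0, 0]) cube([44, 44, 440]);
translate([0, 336, 0]) cube([44, 44, 440]);
translate([395, 336, 0]) cube([44, 44, 440]);
translate([0, 354, 479]) cube([439, 26, 504]);
translate([0, 0, 653]) cube([26, 354, 26]);
translate([413, 0, 653]) cube([26, 354, 26]);
translate([0, 0, 479]) cube([26, 26, 174]);
translate([413, 0, 479]) cube([26, 26, 174]);


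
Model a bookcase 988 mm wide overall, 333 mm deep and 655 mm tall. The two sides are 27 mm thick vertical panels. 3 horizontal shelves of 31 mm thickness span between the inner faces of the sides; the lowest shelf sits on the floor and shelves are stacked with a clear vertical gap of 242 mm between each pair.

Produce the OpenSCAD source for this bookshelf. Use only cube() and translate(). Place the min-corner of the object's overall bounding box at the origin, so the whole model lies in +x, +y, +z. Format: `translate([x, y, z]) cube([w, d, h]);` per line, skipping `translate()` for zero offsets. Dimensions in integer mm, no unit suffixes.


cube([27, 333, 655]);
translate([961, 0, 0]) cube([27, 333, 655]);
translate([27, 0, 0]) cube([934, 333, 31]);
translate([27, 0, 273]) cube([934, 333, 31]);
translate([27, 0, 546]) cube([934, 333, 31]);


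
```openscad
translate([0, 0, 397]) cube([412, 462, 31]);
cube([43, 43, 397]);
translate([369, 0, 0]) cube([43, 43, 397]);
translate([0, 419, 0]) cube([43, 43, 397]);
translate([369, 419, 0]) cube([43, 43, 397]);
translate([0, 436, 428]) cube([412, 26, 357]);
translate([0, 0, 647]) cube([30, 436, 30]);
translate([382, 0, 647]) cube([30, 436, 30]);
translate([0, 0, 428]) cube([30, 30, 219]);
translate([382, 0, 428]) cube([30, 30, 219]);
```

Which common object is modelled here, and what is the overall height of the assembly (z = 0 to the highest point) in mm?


A chair. The overall height is 785 mm.

A slab on four corner posts with a tall panel at the back — a chair. The seat slab sits at z = 397 with thickness 31, and the 357 mm backrest starts at the seat top, so the overall height is 397 + 31 + 357 = 785 mm.


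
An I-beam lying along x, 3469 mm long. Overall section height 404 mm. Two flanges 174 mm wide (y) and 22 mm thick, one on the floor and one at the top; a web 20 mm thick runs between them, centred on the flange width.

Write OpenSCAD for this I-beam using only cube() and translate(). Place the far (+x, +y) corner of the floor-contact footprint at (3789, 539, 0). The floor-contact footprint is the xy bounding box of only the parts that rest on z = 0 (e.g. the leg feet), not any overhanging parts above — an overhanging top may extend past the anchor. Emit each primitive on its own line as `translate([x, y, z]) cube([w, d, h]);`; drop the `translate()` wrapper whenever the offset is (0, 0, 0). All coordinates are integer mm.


translate([320, 365, 0]) cube([3469, 174, 22]);
translate([320, 442, 22]) cube([3469, 20, 360]);
translate([320, 365, 382]) cube([3469, 174, 22]);


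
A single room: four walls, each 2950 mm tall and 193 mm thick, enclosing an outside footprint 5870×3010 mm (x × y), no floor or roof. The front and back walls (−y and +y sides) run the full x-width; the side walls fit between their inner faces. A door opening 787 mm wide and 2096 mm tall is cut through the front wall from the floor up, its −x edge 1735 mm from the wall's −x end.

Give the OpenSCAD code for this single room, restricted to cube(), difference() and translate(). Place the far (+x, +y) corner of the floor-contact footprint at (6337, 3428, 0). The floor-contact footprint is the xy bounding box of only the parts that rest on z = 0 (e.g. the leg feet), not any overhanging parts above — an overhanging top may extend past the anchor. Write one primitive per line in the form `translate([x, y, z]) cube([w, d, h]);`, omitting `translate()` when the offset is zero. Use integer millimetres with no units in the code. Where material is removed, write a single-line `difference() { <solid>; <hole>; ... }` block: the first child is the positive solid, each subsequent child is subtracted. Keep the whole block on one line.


difference() { translate([467, 418, 0]) cube([5870, 193, 2950]); translate([2202, 418, 0]) cube([787, 193, 2096]); }
translate([467, 3235, 0]) cube([5870, 193, 2950]);
translate([467, 611, 0]) cube([193, 2624, 2950]);
translate([6144, 611, 0]) cube([193, 2624, 2950]);


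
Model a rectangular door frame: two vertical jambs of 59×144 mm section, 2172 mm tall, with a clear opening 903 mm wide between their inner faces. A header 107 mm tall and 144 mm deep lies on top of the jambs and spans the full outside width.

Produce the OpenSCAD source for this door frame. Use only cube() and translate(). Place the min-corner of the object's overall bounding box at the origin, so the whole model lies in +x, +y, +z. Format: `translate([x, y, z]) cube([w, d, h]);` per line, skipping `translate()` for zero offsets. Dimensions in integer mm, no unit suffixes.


cube([59, 144, 2172]);
translate([962, 0, 0]) cube([59, 144, 2172]);
translate([0, 0, 2172]) cube([1021, 144, 107]);


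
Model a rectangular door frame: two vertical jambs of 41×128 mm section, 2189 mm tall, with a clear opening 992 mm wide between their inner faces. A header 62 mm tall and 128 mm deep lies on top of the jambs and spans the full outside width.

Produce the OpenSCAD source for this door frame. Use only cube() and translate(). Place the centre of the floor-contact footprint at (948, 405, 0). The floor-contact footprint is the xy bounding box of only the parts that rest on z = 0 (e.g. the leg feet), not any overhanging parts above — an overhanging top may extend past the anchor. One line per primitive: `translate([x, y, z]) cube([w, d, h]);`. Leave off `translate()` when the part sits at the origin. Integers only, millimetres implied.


translate([411, 341, 0]) cube([41, 128, 2189]);
translate([1444, 341, 0]) cube([41, 128, 2189]);
translate([411, 341, 2189]) cube([1074, 128, 62]);


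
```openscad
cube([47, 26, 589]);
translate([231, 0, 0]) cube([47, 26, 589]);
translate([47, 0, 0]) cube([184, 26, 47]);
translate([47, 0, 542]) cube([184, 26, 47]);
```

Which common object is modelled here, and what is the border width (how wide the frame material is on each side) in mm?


A picture frame. The border width is 47 mm.

Four thin pieces enclosing a rectangular opening — a picture frame. The two full-height stiles are 589 mm tall; the top rail sits at z = 542 and is 47 mm tall, so the border above the opening is 589 − 542 = 47 mm, matching the stile x-width.


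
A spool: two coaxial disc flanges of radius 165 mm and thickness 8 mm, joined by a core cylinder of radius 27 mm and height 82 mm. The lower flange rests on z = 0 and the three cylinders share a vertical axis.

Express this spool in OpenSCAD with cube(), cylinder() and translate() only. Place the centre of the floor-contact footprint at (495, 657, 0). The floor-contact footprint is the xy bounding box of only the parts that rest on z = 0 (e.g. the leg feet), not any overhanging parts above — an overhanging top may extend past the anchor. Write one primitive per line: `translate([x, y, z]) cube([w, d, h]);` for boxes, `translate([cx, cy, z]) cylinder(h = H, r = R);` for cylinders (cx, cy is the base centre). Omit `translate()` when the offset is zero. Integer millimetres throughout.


translate([495, 657, 0]) cylinder(h = 8, r = 165);
translate([495, 657, 8]) cylinder(h = 82, r = 27);
translate([495, 657, 90]) cylinder(h = 8, r = 165);


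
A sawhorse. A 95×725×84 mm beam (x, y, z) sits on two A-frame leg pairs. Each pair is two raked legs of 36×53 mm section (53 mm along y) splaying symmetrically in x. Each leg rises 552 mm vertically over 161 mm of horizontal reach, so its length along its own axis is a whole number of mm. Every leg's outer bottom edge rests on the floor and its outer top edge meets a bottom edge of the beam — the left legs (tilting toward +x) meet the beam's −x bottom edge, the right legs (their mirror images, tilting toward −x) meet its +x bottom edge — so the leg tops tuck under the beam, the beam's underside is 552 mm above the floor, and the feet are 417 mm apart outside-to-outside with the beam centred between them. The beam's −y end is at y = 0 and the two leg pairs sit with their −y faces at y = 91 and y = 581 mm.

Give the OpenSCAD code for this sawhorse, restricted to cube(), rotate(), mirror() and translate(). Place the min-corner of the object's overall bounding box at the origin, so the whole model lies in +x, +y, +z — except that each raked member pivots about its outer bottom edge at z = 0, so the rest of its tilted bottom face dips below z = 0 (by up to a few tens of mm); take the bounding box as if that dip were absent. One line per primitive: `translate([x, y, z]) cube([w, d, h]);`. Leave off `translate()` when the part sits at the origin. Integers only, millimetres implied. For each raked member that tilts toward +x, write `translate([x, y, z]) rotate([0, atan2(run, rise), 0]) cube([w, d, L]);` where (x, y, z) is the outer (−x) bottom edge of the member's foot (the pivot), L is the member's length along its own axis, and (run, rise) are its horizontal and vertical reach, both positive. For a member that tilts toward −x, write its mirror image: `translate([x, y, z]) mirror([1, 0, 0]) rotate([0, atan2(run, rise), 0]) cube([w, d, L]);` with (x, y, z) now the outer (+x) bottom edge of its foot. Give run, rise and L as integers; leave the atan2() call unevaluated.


translate([161, 0, 552]) cube([95, 725, 84]);
translate([0, 91, 0]) rotate([0, atan2(161, 552), 0]) cube([36, 53, 575]);
translate([417, 91, 0]) mirror([1, 0, 0]) rotate([0, atan2(161, 552), 0]) cube([36, 53, 575]);
translate([0, 581, 0]) rotate([0, atan2(161, 552), 0]) cube([36, 53, 575]);
translate([417, 581, 0]) mirror([1, 0, 0]) rotate([0, atan2(161, 552), 0]) cube([36, 53, 575]);


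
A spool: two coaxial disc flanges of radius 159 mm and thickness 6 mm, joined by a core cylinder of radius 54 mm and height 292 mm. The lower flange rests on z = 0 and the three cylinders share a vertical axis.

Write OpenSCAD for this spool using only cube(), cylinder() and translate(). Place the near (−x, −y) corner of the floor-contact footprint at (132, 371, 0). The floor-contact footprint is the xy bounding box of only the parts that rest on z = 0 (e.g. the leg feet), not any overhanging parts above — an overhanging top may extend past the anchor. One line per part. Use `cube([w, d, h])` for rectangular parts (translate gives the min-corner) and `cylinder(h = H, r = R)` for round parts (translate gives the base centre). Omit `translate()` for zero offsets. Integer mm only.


translate([291, 530, 0]) cylinder(h = 6, r = 159);
translate([291, 530, 6]) cylinder(h = 292, r = 54);
translate([291, 530, 298]) cylinder(h = 6, r = 159);


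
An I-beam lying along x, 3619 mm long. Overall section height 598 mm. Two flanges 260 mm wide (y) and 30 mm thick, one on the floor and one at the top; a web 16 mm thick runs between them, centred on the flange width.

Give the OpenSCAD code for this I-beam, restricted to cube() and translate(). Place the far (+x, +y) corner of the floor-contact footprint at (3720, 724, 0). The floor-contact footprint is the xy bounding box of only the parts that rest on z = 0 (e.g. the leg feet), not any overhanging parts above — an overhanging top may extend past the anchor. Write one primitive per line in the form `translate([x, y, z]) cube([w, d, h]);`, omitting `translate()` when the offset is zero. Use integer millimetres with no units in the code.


translate([101, 464, 0]) cube([3619, 260, 30]);
translate([101, 586, 30]) cube([3619, 16, 538]);
translate([101, 464, 568]) cube([3619, 260, 30]);


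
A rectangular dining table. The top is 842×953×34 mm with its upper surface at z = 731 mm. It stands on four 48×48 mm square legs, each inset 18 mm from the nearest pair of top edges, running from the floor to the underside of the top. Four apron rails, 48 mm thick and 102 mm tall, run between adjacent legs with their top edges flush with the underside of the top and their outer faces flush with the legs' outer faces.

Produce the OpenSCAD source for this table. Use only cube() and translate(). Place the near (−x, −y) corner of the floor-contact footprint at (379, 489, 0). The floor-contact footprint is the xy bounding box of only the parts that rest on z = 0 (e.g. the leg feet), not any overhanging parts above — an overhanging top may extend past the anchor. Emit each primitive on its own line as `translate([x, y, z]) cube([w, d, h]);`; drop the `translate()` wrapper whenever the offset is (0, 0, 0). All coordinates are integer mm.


translate([361, 471, 697]) cube([842, 953, 34]);
translate([379, 489, 0]) cube([48, 48, 697]);
translate([1137, 489, 0]) cube([48, 48, 697]);
translate([379, 1358, 0]) cube([48, 48, 697]);
translate([1137, 1358, 0]) cube([48, 48, 697]);
translate([427, 489, 595]) cube([710, 48, 102]);
translate([427, 1358, 595]) cube([710, 48, 102]);
translate([379, 537, 595]) cube([48, 821, 102]);
translate([1137, 537, 595]) cube([48, 821, 102]);


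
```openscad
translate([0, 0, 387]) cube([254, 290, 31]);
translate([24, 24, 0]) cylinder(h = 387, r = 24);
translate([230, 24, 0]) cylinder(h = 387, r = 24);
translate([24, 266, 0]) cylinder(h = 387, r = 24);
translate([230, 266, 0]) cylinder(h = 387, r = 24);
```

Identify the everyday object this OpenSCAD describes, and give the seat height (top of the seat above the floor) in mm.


A stool. The seat height is 418 mm.

A 254×290×31 slab at z = 387 on four corner cylinders — a stool. The seat top is 387 + 31 = 418 mm.


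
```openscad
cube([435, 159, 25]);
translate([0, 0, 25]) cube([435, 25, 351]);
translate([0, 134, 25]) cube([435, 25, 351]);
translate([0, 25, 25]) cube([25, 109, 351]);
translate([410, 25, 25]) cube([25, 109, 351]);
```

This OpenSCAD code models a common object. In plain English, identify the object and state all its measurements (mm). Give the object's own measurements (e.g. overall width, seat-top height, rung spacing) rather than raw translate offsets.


An open-topped rectangular box: outside dimensions 435×159×376 mm, with a uniform wall and base thickness of 25 mm. The base is a full 435×159 slab on the floor; four walls sit on top of the base. The front and back walls (the −y and +y sides) span the full width; the two side walls fit between them.


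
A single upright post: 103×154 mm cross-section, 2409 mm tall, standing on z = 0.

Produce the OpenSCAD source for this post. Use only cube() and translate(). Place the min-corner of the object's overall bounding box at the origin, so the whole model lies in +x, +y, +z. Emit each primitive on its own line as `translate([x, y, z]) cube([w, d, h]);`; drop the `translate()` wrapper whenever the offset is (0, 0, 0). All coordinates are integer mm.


cube([103, 154, 2409]);


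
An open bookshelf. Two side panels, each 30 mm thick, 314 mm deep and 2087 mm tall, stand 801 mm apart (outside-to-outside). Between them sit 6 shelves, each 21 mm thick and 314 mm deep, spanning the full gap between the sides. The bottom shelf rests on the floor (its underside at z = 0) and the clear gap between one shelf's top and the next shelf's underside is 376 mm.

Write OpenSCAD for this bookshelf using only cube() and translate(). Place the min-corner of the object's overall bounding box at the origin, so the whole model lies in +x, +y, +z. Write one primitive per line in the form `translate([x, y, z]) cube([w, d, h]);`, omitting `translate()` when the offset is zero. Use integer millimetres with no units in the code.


cube([30, 314, 2087]);
translate([771, 0, 0]) cube([30, 314, 2087]);
translate([30, 0, 0]) cube([741, 314, 21]);
translate([30, 0, 397]) cube([741, 314, 21]);
translate([30, 0, 794]) cube([741, 314, 21]);
translate([30, 0, 1191]) cube([741, 314, 21]);
translate([30, 0, 1588]) cube([741, 314, 21]);
translate([30, 0, 1985]) cube([741, 314, 21]);


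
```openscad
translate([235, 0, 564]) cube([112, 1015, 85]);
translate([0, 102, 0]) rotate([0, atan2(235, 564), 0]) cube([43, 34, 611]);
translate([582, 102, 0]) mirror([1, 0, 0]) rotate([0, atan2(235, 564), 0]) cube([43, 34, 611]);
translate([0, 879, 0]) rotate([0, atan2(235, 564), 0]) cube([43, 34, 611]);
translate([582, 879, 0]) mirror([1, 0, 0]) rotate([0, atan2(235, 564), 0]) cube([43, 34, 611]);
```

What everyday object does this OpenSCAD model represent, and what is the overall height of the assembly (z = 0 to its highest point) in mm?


A sawhorse. The overall height is 649 mm.

A beam across two mirrored pairs of raked legs — a sawhorse. The beam's underside is at z = 564 (matching the legs' vertical rise in atan2(235, 564)) and the beam is 85 mm tall, so its top is at 564 + 85 = 649 mm. The raked legs top out at the beam's underside, so that is the highest point.


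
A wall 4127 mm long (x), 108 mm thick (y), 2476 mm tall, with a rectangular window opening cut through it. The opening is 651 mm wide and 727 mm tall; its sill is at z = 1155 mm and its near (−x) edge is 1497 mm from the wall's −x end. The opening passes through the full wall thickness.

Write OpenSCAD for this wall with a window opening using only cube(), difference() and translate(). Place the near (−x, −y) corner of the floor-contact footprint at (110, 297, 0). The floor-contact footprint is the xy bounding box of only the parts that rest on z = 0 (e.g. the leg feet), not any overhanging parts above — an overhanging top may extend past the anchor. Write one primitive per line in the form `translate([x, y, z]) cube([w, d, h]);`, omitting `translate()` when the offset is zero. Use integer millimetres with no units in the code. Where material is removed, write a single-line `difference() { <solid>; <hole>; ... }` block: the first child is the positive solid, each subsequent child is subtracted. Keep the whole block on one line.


difference() { translate([110, 297, 0]) cube([4127, 108, 2476]); translate([1607, 297, 1155]) cube([651, 108, 727]); }


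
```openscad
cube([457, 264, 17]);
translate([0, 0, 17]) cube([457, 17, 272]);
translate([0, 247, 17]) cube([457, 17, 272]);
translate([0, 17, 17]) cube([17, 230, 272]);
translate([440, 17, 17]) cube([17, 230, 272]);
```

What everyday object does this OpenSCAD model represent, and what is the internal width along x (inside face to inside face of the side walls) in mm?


An open box. The internal width is 423 mm.

A 457×264 base slab with four walls standing on it — an open box. The base is 457 mm wide and the walls are 17 mm thick, so the internal width is 457 − 2 × 17 = 423 mm.


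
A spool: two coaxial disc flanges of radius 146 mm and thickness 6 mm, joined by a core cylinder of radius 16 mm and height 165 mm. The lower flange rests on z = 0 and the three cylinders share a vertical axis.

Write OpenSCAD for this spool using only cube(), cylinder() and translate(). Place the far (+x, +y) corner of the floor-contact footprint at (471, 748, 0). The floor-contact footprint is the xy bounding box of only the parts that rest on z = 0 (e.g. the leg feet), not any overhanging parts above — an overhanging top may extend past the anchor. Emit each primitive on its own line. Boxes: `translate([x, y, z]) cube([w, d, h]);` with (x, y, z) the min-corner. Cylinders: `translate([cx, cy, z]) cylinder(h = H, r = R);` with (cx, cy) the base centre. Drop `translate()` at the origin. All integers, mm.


translate([325, 602, 0]) cylinder(h = 6, r = 146);
translate([325, 602, 6]) cylinder(h = 165, r = 16);
translate([325, 602, 171]) cylinder(h = 6, r = 146);


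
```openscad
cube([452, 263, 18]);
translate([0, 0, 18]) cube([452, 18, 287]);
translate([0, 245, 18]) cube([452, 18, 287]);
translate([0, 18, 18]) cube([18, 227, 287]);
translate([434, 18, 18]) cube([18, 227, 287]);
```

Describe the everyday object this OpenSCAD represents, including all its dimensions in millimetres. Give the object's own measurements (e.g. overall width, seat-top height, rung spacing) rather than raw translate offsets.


An open-topped rectangular box: outside dimensions 452×263×305 mm, with a uniform wall and base thickness of 18 mm. The base is a full 452×263 slab on the floor; four walls sit on top of the base. The front and back walls (the −y and +y sides) span the full width; the two side walls fit between them.


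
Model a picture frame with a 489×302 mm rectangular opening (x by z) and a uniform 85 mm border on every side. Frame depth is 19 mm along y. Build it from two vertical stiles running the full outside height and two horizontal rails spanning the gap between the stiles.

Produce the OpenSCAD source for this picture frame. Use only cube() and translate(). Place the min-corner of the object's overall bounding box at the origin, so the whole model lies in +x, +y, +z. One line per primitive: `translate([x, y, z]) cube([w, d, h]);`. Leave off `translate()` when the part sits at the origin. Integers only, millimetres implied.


cube([85, 19, 472]);
translate([574, 0, 0]) cube([85, 19, 472]);
translate([85, 0, 0]) cube([489, 19, 85]);
translate([85, 0, 387]) cube([489, 19, 85]);


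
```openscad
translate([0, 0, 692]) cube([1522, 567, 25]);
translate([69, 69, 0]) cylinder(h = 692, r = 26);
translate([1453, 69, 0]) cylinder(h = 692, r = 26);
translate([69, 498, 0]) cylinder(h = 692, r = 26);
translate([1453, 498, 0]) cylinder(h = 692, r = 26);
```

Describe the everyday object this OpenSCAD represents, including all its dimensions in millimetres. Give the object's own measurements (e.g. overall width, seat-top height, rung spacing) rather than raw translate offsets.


A rectangular dining table. The top is 1522×567×25 mm with its upper surface at z = 717 mm. It stands on four round legs of 52 mm diameter, each leg's bounding box inset 43 mm from the nearest pair of top edges, running from the floor to the underside of the top.


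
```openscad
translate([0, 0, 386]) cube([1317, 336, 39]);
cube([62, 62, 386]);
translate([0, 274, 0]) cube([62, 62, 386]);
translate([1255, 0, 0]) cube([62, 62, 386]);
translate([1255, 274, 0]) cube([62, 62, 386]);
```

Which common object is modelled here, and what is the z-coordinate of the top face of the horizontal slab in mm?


A bench. The seat-top height is 425 mm.

A long slab on four corner posts — a bench. The slab sits at z = 386 with thickness 39, so the top is 386 + 39 = 425 mm.


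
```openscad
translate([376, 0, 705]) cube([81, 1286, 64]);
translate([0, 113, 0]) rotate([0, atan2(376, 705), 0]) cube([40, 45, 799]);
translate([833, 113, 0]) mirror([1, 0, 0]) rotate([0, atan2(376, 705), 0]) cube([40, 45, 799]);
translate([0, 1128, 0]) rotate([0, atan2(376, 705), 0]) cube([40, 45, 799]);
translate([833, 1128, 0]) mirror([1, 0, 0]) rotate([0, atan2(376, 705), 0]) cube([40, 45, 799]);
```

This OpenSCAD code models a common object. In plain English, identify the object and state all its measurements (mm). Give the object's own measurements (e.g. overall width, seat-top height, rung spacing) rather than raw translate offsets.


A sawhorse. A 81×1286×64 mm beam (x, y, z) sits on two A-frame leg pairs. Each pair is two raked legs of 40×45 mm section (45 mm along y) splaying symmetrically in x. Each leg rises 705 mm vertically over 376 mm of horizontal reach and is 799 mm long along its own axis. Every leg's outer bottom edge rests on the floor and its outer top edge meets a bottom edge of the beam — the left legs (tilting toward +x) meet the beam's −x bottom edge, the right legs (their mirror images, tilting toward −x) meet its +x bottom edge — so the leg tops tuck under the beam, the beam's underside is 705 mm above the floor, and the feet are 833 mm apart outside-to-outside with the beam centred between them. The two leg pairs are set in 113 mm from either end of the beam.


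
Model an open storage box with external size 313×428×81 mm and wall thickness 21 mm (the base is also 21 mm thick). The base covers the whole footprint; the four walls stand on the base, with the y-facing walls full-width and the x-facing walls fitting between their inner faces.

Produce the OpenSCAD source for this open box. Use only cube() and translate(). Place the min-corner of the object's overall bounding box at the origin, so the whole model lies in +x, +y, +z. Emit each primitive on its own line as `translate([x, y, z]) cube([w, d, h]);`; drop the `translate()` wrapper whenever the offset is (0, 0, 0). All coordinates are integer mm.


cube([313, 428, 21]);
translate([0, 0, 21]) cube([313, 21, 60]);
translate([0, 407, 21]) cube([313, 21, 60]);
translate([0, 21, 21]) cube([21, 386, 60]);
translate([292, 21, 21]) cube([21, 386, 60]);


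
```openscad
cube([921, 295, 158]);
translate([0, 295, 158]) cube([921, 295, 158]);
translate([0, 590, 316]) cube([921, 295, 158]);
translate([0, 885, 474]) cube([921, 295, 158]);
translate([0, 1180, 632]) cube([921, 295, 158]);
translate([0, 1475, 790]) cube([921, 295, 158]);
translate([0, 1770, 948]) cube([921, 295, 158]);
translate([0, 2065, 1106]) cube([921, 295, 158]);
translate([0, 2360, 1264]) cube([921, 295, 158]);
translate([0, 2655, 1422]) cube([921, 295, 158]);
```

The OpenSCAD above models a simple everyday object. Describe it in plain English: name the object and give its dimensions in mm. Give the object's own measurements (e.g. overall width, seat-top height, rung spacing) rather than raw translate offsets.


A straight staircase of 10 solid steps. Each step is 921 mm wide (x), 295 mm deep (y, the going) and 158 mm tall (the rise). The first step rests on the floor; each subsequent step sits one going further in +y and one rise higher in +z, directly behind and above the previous step with no overlap.


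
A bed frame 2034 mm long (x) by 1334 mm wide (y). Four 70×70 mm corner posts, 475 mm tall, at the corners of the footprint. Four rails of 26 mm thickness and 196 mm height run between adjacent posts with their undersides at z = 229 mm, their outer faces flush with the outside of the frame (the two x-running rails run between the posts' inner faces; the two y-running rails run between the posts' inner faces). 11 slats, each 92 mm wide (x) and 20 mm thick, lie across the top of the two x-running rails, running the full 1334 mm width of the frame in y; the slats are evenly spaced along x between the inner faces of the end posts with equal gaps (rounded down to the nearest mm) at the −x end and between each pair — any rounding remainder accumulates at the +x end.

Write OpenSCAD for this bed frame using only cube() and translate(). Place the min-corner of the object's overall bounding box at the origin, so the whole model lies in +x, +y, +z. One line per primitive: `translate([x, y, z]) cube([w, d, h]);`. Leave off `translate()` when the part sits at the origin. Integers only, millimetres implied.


cube([70, 70, 475]);
translate([0, 1264, 0]) cube([70, 70, 475]);
translate([1964, 0, 0]) cube([70, 70, 475]);
translate([1964, 1264, 0]) cube([70, 70, 475]);
translate([70, 0, 229]) cube([1894, 26, 196]);
translate([70, 1308, 229]) cube([1894, 26, 196]);
translate([0, 70, 229]) cube([26, 1194, 196]);
translate([2008, 70, 229]) cube([26, 1194, 196]);
translate([143, 0, 425]) cube([92, 1334, 20]);
translate([308, 0, 425]) cube([92, 1334, 20]);
translate([473, 0, 425]) cube([92, 1334, 20]);
translate([638, 0, 425]) cube([92, 1334, 20]);
translate([803, 0, 425]) cube([92, 1334, 20]);
translate([968, 0, 425]) cube([92, 1334, 20]);
translate([1133, 0, 425]) cube([92, 1334, 20]);
translate([1298, 0, 425]) cube([92, 1334, 20]);
translate([1463, 0, 425]) cube([92, 1334, 20]);
translate([1628, 0, 425]) cube([92, 1334, 20]);
translate([1793, 0, 425]) cube([92, 1334, 20]);


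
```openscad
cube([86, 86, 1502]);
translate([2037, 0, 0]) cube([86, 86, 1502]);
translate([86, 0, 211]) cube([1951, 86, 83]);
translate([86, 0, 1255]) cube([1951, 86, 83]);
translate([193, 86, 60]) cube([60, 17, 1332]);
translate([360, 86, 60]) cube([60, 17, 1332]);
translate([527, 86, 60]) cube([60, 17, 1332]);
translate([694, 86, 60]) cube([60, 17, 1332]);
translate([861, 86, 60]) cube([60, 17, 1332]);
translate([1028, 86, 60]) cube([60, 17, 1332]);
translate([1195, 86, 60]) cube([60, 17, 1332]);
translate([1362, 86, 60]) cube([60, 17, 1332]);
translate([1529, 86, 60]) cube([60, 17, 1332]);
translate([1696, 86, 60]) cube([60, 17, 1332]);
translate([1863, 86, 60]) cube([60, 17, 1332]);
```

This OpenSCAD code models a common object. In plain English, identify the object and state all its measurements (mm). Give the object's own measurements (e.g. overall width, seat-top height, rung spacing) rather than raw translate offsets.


A fence section. Two 86×86 mm posts, 1502 mm tall, stand on the floor with a clear span of 1951 mm between their inner faces. Two horizontal rails of 86×83 mm section span the gap between the posts with their undersides at z = 211 mm and z = 1255 mm, flush with the posts' −y face. 11 pickets, each 60 mm wide, 17 mm thick and 1332 mm tall, are fixed to the +y face of the rails with their bottoms at z = 60 mm, spaced across the span with a 107 mm gap after the −x post and between neighbouring pickets, with 114 mm left before the +x post.


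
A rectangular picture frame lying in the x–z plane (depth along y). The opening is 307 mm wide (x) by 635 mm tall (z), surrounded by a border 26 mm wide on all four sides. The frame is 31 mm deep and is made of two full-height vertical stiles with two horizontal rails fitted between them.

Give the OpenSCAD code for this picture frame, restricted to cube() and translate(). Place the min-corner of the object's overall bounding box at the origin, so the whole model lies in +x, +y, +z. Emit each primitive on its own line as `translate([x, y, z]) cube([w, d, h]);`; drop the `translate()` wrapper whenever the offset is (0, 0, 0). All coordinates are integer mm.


cube([26, 31, 687]);
translate([333, 0, 0]) cube([26, 31, 687]);
translate([26, 0, 0]) cube([307, 31, 26]);
translate([26, 0, 661]) cube([307, 31, 26]);


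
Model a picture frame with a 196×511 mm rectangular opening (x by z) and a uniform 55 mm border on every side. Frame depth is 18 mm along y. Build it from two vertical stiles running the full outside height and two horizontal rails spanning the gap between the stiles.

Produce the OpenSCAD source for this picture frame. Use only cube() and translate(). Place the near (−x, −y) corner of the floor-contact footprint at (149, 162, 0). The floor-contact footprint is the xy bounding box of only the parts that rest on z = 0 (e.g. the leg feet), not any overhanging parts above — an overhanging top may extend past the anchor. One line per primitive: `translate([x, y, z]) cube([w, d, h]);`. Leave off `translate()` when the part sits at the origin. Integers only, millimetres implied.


translate([149, 162, 0]) cube([55, 18, 621]);
translate([400, 162, 0]) cube([55, 18, 621]);
translate([204, 162, 0]) cube([196, 18, 55]);
translate([204, 162, 566]) cube([196, 18, 55]);
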